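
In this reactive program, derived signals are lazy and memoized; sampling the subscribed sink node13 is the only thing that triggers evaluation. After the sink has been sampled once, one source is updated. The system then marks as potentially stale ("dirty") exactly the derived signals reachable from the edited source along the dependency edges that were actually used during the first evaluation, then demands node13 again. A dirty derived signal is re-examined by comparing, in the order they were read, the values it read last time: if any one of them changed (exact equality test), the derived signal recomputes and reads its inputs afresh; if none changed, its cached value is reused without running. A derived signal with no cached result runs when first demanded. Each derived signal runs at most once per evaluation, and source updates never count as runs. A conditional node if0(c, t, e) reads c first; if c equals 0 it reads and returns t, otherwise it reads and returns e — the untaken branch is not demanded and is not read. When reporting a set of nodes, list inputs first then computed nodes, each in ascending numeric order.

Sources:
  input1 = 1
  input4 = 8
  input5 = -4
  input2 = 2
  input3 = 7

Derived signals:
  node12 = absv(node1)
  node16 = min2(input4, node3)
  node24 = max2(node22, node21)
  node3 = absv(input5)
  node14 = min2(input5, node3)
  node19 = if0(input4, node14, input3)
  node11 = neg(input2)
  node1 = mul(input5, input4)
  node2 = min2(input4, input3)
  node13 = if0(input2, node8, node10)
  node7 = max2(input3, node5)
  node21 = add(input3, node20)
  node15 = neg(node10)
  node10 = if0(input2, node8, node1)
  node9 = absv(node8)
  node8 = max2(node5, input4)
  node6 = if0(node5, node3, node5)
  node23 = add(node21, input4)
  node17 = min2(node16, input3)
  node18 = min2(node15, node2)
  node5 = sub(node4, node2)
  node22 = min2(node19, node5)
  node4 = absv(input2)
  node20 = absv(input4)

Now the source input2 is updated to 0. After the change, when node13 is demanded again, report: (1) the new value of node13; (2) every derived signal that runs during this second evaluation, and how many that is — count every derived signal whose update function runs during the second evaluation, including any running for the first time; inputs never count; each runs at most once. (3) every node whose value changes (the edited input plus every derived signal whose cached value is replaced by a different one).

First demand of the output computes:
  node1 = mul(-4, 8) = -32
  node10 = if0(input2=2 -> else branch node1) = -32
  node13 = if0(input2=2 -> else branch node10) = -32

After the edit, cleaning proceeds:
  node2: had never run; runs now, result 7.
  node4: had never run; runs now, result 0.
  node5: had never run; runs now, result -7.
  node8: had never run; runs now, result 8.
  node10: stays stale; no demand reaches it after the flip.
  node13: a read changed (input2 2->0) — executes, giving 8.

Note the branch switch — demand abandons node10, which is never re-examined.

Demanding node13 again yields 8.
5 derived signals run: node2, node4, node5, node8, node13.
The nodes whose values change: input2, node13.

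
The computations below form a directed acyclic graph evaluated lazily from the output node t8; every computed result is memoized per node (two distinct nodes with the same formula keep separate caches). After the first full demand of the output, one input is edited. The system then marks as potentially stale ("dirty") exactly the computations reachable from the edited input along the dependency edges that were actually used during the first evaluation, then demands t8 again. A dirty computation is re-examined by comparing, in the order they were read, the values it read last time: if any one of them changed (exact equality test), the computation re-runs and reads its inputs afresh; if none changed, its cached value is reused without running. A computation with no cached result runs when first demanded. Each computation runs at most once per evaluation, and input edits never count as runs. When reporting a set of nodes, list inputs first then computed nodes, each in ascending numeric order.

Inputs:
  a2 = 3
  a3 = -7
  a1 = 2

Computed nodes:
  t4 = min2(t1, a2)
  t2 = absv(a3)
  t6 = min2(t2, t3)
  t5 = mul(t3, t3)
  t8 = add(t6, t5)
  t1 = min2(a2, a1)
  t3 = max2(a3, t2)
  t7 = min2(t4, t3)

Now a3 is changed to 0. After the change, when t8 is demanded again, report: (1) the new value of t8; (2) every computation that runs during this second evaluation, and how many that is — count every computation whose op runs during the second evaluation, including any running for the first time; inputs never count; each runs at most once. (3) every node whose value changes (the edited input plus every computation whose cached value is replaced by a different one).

Demanding t8 again yields 0.
5 computations run: t2, t3, t5, t6, t8.
The nodes whose values change: a3, t2, t3, t5, t6, t8.

First demand of the output computes:
  t2 = absv(-7) = 7
  t3 = max2(-7, 7) = 7
  t5 = mul(7, 7) = 49
  t6 = min2(7, 7) = 7
  t8 = add(7, 49) = 56

After the edit, cleaning proceeds:
  t2: a read changed (a3 -7->0) — executes, giving 0.
  t3: a read changed (a3 -7->0; t2 7->0) — executes, giving 0.
  t5: a read changed (t3 7->0; t3 7->0) — executes, giving 0.
  t6: a read changed (t2 7->0; t3 7->0) — executes, giving 0.
  t8: a read changed (t6 7->0; t5 49->0) — executes, giving 0.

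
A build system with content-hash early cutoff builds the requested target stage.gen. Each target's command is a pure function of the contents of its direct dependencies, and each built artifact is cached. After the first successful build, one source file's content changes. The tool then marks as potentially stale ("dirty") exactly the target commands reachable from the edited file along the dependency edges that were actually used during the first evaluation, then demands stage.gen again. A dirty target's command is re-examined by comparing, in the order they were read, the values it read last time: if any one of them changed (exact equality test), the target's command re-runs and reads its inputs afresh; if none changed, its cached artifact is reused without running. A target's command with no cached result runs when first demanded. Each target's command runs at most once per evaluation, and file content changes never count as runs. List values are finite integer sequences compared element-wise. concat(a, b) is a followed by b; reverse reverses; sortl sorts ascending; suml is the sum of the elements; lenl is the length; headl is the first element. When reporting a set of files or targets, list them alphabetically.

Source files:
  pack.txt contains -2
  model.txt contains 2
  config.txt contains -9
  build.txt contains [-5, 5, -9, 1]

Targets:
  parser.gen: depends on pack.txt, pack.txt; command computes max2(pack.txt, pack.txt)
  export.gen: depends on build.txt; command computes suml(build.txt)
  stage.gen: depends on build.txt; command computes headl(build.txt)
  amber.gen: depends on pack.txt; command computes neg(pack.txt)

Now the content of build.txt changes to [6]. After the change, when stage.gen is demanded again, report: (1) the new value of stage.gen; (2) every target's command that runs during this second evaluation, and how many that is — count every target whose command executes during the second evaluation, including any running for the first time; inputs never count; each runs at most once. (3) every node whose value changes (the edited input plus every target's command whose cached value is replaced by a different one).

First evaluation (everything demanded from the output):
  stage.gen = headl([-5, 5, -9, 1]) = -5

Propagation after the edit:
  stage.gen: runs — build.txt [-5, 5, -9, 1]->[6]; result 6.

New value of stage.gen: 6.
Target commands that run: stage.gen — 1 in total.
Values that change: build.txt, stage.gen.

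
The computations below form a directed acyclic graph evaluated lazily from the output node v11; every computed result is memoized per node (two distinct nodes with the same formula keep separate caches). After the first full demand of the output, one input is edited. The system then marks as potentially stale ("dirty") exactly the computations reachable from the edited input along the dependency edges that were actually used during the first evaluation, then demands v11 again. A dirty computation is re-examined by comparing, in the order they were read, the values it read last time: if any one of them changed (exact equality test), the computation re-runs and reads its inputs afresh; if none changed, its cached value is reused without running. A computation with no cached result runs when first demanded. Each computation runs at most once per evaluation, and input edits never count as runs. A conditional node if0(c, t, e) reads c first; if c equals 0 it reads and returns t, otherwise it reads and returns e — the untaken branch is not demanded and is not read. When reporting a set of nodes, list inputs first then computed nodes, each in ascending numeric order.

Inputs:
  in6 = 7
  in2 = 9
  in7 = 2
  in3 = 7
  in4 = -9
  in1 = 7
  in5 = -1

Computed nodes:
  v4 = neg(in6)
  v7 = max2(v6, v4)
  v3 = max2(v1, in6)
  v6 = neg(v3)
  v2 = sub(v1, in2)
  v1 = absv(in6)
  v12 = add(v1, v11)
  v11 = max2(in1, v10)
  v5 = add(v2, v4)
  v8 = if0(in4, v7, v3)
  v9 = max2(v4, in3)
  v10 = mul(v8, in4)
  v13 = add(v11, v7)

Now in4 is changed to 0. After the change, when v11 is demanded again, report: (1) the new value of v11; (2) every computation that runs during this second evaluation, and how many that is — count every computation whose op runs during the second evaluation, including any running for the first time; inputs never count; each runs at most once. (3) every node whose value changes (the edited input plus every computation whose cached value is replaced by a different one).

Demanding v11 again yields 7.
6 computations run: v4, v6, v7, v8, v10, v11.
The nodes whose values change: in4, v8, v10.
Note the branch switch — v4, v6, v7 had no cache and run now for the first time.

First demand of the output computes:
  v1 = absv(7) = 7
  v3 = max2(7, 7) = 7
  v8 = if0(in4=-9 -> else branch v3) = 7
  v10 = mul(7, -9) = -63
  v11 = max2(7, -63) = 7

After the edit, cleaning proceeds:
  v4: had never run; runs now, result -7.
  v6: had never run; runs now, result -7.
  v7: had never run; runs now, result -7.
  v8: a read changed (in4 -9->0) — executes, giving -7.
  v10: a read changed (v8 7->-7; in4 -9->0) — executes, giving 0.
  v11: a read changed (v10 -63->0) — executes, giving 7 — identical to its old value.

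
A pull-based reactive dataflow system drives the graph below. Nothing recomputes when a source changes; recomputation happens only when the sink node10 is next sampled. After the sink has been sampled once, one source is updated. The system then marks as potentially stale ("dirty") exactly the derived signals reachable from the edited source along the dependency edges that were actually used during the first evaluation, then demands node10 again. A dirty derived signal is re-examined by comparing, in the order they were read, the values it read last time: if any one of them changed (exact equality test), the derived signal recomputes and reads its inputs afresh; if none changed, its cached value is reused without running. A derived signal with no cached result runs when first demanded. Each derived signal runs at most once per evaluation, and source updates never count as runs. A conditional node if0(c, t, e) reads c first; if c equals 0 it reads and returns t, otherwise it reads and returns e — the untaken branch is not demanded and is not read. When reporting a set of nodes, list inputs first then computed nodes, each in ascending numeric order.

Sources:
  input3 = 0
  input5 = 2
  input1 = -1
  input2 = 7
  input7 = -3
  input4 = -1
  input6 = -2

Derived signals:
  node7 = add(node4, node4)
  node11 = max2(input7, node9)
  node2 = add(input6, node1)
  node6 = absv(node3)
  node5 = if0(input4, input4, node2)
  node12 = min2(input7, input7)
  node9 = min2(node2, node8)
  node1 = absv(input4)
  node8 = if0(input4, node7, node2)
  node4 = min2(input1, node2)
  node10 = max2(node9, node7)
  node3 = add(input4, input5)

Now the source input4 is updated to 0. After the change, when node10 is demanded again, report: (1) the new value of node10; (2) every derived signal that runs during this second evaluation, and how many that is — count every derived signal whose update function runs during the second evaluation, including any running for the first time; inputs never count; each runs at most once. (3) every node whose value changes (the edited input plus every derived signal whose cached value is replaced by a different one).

New value of node10: -4.
Derived signals that run: node1, node2, node4, node7, node8, node9, node10 — 7 in total.
Values that change: input4, node1, node2, node4, node7, node8, node9, node10.

First evaluation (everything demanded from the output):
  node1 = absv(-1) = 1
  node2 = add(-2, 1) = -1
  node4 = min2(-1, -1) = -1
  node7 = add(-1, -1) = -2
  node8 = if0(input4=-1 -> else branch node2) = -1
  node9 = min2(-1, -1) = -1
  node10 = max2(-1, -2) = -1

Propagation after the edit:
  node1: runs — input4 -1->0; result 0.
  node2: runs — node1 1->0; result -2.
  node4: runs — node2 -1->-2; result -2.
  node7: runs — node4 -1->-2; node4 -1->-2; result -4.
  node8: runs — input4 -1->0; node2 -1->-2; result -4.
  node9: runs — node2 -1->-2; node8 -1->-4; result -4.
  node10: runs — node9 -1->-4; node7 -2->-4; result -4.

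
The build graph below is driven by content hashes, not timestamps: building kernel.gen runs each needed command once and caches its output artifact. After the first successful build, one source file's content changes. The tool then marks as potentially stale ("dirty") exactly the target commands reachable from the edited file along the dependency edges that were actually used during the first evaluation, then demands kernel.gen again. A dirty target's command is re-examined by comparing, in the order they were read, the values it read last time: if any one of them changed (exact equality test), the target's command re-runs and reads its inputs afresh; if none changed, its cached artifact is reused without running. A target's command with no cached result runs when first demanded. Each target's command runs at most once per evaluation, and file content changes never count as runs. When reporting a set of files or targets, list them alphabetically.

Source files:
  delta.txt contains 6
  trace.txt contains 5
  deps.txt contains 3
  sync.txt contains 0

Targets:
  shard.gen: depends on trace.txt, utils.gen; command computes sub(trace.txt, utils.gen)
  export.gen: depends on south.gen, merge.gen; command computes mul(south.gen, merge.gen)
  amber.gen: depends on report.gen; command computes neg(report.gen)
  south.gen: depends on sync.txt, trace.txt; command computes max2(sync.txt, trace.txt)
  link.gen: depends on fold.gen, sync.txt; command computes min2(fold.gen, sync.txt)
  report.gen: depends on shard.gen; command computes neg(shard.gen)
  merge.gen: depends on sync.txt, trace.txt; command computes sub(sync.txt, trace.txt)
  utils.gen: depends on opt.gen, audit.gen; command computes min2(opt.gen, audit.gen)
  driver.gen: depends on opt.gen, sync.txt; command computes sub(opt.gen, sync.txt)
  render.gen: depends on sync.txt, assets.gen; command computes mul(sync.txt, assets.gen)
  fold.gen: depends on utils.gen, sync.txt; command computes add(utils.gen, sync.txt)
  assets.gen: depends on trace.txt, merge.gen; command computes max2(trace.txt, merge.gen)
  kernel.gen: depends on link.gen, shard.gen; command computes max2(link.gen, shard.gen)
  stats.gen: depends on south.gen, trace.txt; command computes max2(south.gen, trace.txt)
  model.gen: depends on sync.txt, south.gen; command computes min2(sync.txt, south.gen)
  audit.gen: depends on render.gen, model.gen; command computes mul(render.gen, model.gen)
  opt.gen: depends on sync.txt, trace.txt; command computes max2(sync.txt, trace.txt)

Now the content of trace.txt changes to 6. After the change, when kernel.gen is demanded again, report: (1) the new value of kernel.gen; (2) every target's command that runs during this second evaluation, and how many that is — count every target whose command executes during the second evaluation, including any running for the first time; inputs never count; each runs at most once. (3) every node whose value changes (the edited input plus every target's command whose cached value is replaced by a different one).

kernel.gen now evaluates to 6.
Run set: assets.gen, kernel.gen, merge.gen, model.gen, opt.gen, render.gen, shard.gen, south.gen, utils.gen (9 run).
Changed values: assets.gen, kernel.gen, merge.gen, opt.gen, shard.gen, south.gen, trace.txt.
The important point: at audit.gen every value read last time is unchanged, so the dirty flag clears without a run.

Initial pass — values computed on the first demand:
  merge.gen = sub(0, 5) = -5
  assets.gen = max2(5, -5) = 5
  opt.gen = max2(0, 5) = 5
  render.gen = mul(0, 5) = 0
  south.gen = max2(0, 5) = 5
  model.gen = min2(0, 5) = 0
  audit.gen = mul(0, 0) = 0
  utils.gen = min2(5, 0) = 0
  fold.gen = add(0, 0) = 0
  link.gen = min2(0, 0) = 0
  shard.gen = sub(5, 0) = 5
  kernel.gen = max2(0, 5) = 5

Second demand — change propagation:
  merge.gen: re-runs because trace.txt 5->6; new result -6.
  assets.gen: re-runs because trace.txt 5->6; merge.gen -5->-6; new result 6.
  opt.gen: re-runs because trace.txt 5->6; new result 6.
  render.gen: re-runs because assets.gen 5->6; new result 0 (unchanged).
  south.gen: re-runs because trace.txt 5->6; new result 6.
  model.gen: re-runs because south.gen 5->6; new result 0 (unchanged).
  audit.gen: re-examined; everything it read last time is the same (render.gen unchanged, model.gen unchanged) — cache 0 kept, no run.
  utils.gen: re-runs because opt.gen 5->6; new result 0 (unchanged).
  fold.gen: re-examined; everything it read last time is the same (utils.gen unchanged, sync.txt unchanged) — cache 0 kept, no run.
  link.gen: re-examined; everything it read last time is the same (fold.gen unchanged, sync.txt unchanged) — cache 0 kept, no run.
  shard.gen: re-runs because trace.txt 5->6; new result 6.
  kernel.gen: re-runs because shard.gen 5->6; new result 6.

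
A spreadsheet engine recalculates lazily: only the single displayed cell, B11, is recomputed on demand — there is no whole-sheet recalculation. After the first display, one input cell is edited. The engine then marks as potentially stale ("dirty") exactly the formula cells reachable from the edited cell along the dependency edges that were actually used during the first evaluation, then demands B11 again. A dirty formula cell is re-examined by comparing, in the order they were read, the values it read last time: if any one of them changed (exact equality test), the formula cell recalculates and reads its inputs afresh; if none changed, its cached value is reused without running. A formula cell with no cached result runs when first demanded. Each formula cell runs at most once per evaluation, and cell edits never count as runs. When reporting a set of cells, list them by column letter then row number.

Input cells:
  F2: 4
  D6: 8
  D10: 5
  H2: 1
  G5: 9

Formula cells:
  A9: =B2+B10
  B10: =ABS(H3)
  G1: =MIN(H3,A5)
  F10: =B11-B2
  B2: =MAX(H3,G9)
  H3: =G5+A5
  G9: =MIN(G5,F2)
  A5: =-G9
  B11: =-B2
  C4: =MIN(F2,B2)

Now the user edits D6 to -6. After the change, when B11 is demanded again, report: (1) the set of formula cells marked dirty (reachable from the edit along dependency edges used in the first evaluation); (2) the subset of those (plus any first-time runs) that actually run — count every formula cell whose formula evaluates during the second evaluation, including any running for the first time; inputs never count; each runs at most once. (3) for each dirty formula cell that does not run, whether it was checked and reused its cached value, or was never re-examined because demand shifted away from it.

Marked dirty: none.
Formula cells that run: none — 0 in total.
Every dirty formula cell ran.
Key observation: D6 is never demanded by the output, so the edit triggers no recomputation at all.

First evaluation (everything demanded from the output):
  G9 = MIN(9, 4) = 4
  A5 = -(4) = -4
  H3 = 9 + -4 = 5
  B2 = MAX(5, 4) = 5
  B11 = -(5) = -5

Propagation after the edit:
  D6 feeds no computation that the output demands — nothing is marked dirty and nothing runs.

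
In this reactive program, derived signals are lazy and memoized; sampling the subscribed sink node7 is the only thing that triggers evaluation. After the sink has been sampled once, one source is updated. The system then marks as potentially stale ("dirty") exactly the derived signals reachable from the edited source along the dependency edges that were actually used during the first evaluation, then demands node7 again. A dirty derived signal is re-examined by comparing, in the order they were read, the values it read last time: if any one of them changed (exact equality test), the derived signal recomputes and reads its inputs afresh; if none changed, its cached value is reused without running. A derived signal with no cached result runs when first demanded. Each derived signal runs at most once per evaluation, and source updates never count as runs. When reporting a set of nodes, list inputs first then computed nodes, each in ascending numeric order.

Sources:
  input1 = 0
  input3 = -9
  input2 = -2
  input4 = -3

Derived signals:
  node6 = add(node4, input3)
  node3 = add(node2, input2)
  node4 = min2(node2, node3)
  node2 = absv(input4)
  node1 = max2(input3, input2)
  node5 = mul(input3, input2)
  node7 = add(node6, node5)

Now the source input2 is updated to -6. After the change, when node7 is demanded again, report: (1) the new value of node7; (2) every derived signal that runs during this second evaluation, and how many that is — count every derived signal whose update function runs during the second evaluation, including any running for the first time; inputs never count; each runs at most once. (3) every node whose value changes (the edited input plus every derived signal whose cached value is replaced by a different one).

First demand of the output computes:
  node2 = absv(-3) = 3
  node3 = add(3, -2) = 1
  node4 = min2(3, 1) = 1
  node5 = mul(-9, -2) = 18
  node6 = add(1, -9) = -8
  node7 = add(-8, 18) = 10

After the edit, cleaning proceeds:
  node3: a read changed (input2 -2->-6) — executes, giving -3.
  node4: a read changed (node3 1->-3) — executes, giving -3.
  node5: a read changed (input2 -2->-6) — executes, giving 54.
  node6: a read changed (node4 1->-3) — executes, giving -12.
  node7: a read changed (node6 -8->-12; node5 18->54) — executes, giving 42.

Demanding node7 again yields 42.
5 derived signals run: node3, node4, node5, node6, node7.
The nodes whose values change: input2, node3, node4, node5, node6, node7.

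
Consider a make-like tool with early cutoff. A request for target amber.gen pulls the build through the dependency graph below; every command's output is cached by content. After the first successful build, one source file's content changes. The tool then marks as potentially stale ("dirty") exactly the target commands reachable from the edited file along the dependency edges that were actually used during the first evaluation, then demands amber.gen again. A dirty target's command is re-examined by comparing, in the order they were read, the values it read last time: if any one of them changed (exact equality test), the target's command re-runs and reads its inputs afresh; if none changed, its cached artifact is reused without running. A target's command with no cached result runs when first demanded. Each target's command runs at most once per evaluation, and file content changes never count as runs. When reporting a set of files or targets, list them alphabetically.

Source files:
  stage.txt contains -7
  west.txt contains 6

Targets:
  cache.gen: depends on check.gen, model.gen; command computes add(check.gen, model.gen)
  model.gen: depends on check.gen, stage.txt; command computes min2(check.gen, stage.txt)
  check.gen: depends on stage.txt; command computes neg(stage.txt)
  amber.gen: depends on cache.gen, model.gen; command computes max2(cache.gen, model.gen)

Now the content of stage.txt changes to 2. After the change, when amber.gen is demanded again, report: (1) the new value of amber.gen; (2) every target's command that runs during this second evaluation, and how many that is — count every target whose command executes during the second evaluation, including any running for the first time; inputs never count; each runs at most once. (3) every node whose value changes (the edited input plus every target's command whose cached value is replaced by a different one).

Demanding amber.gen again yields -2.
4 target commands run: amber.gen, cache.gen, check.gen, model.gen.
The nodes whose values change: amber.gen, cache.gen, check.gen, model.gen, stage.txt.

First demand of the output computes:
  check.gen = neg(-7) = 7
  model.gen = min2(7, -7) = -7
  cache.gen = add(7, -7) = 0
  amber.gen = max2(0, -7) = 0

After the edit, cleaning proceeds:
  check.gen: a read changed (stage.txt -7->2) — executes, giving -2.
  model.gen: a read changed (check.gen 7->-2; stage.txt -7->2) — executes, giving -2.
  cache.gen: a read changed (check.gen 7->-2; model.gen -7->-2) — executes, giving -4.
  amber.gen: a read changed (cache.gen 0->-4; model.gen -7->-2) — executes, giving -2.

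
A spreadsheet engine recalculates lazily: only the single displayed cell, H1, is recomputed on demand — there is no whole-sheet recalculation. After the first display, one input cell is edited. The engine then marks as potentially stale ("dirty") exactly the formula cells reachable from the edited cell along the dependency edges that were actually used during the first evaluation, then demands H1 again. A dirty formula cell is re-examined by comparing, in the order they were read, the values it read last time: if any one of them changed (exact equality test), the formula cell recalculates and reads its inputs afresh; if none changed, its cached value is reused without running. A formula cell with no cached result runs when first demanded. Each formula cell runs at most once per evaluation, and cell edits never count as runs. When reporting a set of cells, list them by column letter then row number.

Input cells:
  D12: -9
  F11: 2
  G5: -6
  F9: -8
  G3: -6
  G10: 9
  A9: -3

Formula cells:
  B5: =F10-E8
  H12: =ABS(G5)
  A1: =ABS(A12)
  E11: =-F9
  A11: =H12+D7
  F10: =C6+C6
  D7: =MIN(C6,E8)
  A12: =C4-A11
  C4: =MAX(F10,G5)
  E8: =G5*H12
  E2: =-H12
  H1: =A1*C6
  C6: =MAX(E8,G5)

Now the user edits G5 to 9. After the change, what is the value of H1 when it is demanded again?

New value of H1: 5832.

First evaluation (everything demanded from the output):
  H12 = ABS(-6) = 6
  E8 = -6 * 6 = -36
  C6 = MAX(-36, -6) = -6
  D7 = MIN(-6, -36) = -36
  A11 = 6 + -36 = -30
  F10 = -6 + -6 = -12
  C4 = MAX(-12, -6) = -6
  A12 = -6 - -30 = 24
  A1 = ABS(24) = 24
  H1 = 24 * -6 = -144

Propagation after the edit:
  H12: runs — G5 -6->9; result 9.
  E8: runs — G5 -6->9; H12 6->9; result 81.
  C6: runs — E8 -36->81; G5 -6->9; result 81.
  D7: runs — C6 -6->81; E8 -36->81; result 81.
  A11: runs — H12 6->9; D7 -36->81; result 90.
  F10: runs — C6 -6->81; C6 -6->81; result 162.
  C4: runs — F10 -12->162; G5 -6->9; result 162.
  A12: runs — C4 -6->162; A11 -30->90; result 72.
  A1: runs — A12 24->72; result 72.
  H1: runs — A1 24->72; C6 -6->81; result 5832.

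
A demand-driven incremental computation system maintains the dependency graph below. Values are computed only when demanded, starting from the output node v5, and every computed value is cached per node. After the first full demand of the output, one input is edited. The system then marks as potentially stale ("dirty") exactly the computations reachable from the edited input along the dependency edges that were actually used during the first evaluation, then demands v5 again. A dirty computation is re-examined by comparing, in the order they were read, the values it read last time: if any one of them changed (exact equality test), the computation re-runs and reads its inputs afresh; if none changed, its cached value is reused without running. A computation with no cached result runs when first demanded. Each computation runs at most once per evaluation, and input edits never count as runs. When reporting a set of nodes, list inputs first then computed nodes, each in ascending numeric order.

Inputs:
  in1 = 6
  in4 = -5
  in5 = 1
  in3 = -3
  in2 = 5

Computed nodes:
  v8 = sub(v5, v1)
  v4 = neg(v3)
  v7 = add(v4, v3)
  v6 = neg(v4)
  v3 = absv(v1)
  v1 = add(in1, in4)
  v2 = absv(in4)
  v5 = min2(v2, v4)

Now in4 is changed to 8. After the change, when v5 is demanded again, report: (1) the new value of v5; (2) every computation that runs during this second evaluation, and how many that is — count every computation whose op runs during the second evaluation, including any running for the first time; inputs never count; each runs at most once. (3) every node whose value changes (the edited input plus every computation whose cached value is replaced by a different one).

New value of v5: -14.
Computations that run: v1, v2, v3, v4, v5 — 5 in total.
Values that change: in4, v1, v2, v3, v4, v5.

First evaluation (everything demanded from the output):
  v1 = add(6, -5) = 1
  v2 = absv(-5) = 5
  v3 = absv(1) = 1
  v4 = neg(1) = -1
  v5 = min2(5, -1) = -1

Propagation after the edit:
  v1: runs — in4 -5->8; result 14.
  v2: runs — in4 -5->8; result 8.
  v3: runs — v1 1->14; result 14.
  v4: runs — v3 1->14; result -14.
  v5: runs — v2 5->8; v4 -1->-14; result -14.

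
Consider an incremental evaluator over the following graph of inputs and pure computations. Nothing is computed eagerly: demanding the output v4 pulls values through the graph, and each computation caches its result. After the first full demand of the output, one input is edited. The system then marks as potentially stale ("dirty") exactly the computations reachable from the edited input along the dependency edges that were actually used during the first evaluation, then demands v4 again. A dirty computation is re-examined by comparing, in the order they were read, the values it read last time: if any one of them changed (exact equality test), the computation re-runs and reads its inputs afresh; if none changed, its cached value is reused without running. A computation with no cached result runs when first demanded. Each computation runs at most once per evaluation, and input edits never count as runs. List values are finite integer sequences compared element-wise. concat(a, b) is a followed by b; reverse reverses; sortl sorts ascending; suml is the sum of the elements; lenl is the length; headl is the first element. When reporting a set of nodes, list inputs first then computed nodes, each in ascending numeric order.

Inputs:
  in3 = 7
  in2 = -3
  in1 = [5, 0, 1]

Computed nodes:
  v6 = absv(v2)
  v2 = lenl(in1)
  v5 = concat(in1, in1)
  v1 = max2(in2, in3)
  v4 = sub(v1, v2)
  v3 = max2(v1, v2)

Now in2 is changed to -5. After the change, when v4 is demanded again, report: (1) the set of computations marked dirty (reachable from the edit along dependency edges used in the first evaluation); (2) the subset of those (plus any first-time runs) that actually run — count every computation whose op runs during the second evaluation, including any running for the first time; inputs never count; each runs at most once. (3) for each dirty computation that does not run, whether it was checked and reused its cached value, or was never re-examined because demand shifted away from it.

Initial pass — values computed on the first demand:
  v1 = max2(-3, 7) = 7
  v2 = lenl([5, 0, 1]) = 3
  v4 = sub(7, 3) = 4

Second demand — change propagation:
  v1: re-runs because in2 -3->-5; new result 7 (unchanged).
  v4: re-examined; everything it read last time is the same (v1 unchanged, v2 unchanged) — cache 4 kept, no run.

The important point: v1 recomputes to an identical value, and the output ends up unchanged.

Dirty set: v1, v4.
Run set: v1 (1 run).
Re-examined without running (cache reused): v4.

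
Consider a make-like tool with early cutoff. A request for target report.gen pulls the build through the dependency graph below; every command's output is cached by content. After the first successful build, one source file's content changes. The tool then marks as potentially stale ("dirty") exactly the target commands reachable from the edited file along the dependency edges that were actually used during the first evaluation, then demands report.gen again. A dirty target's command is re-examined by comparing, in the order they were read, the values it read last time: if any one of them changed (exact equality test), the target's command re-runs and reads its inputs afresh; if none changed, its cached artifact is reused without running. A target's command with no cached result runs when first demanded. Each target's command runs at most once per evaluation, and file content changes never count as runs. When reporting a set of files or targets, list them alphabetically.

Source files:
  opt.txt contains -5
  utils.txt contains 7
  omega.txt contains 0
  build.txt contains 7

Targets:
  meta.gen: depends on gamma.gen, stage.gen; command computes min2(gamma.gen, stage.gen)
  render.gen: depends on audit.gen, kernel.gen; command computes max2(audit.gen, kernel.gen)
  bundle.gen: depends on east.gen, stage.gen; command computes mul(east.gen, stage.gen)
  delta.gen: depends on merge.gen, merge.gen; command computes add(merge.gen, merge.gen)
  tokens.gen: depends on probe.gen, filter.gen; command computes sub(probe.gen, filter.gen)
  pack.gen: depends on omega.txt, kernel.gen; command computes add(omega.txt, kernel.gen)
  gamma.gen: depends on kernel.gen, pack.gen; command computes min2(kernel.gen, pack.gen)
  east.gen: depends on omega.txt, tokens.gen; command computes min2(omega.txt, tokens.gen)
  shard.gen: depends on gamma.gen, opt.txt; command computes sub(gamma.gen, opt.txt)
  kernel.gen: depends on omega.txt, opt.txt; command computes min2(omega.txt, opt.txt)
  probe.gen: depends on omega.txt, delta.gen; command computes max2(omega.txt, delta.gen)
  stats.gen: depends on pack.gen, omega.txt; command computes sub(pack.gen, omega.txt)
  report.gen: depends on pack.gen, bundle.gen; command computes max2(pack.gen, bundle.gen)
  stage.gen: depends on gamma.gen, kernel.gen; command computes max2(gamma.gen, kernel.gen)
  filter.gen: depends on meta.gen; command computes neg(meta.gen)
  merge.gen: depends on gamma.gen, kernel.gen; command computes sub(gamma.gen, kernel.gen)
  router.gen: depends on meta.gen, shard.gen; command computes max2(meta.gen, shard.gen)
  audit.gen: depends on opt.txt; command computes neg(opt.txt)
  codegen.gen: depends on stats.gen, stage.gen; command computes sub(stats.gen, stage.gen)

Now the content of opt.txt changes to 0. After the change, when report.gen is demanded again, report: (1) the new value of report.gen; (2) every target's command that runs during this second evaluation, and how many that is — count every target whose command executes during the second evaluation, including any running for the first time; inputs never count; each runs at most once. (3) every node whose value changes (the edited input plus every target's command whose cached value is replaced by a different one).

First demand of the output computes:
  kernel.gen = min2(0, -5) = -5
  pack.gen = add(0, -5) = -5
  gamma.gen = min2(-5, -5) = -5
  merge.gen = sub(-5, -5) = 0
  delta.gen = add(0, 0) = 0
  probe.gen = max2(0, 0) = 0
  stage.gen = max2(-5, -5) = -5
  meta.gen = min2(-5, -5) = -5
  filter.gen = neg(-5) = 5
  tokens.gen = sub(0, 5) = -5
  east.gen = min2(0, -5) = -5
  bundle.gen = mul(-5, -5) = 25
  report.gen = max2(-5, 25) = 25

After the edit, cleaning proceeds:
  kernel.gen: a read changed (opt.txt -5->0) — executes, giving 0.
  pack.gen: a read changed (kernel.gen -5->0) — executes, giving 0.
  gamma.gen: a read changed (kernel.gen -5->0; pack.gen -5->0) — executes, giving 0.
  merge.gen: a read changed (gamma.gen -5->0; kernel.gen -5->0) — executes, giving 0 — identical to its old value.
  delta.gen: dirty, but its reads are unchanged (merge.gen unchanged, merge.gen unchanged); cached 0 stands.
  probe.gen: dirty, but its reads are unchanged (omega.txt unchanged, delta.gen unchanged); cached 0 stands.
  stage.gen: a read changed (gamma.gen -5->0; kernel.gen -5->0) — executes, giving 0.
  meta.gen: a read changed (gamma.gen -5->0; stage.gen -5->0) — executes, giving 0.
  filter.gen: a read changed (meta.gen -5->0) — executes, giving 0.
  tokens.gen: a read changed (filter.gen 5->0) — executes, giving 0.
  east.gen: a read changed (tokens.gen -5->0) — executes, giving 0.
  bundle.gen: a read changed (east.gen -5->0; stage.gen -5->0) — executes, giving 0.
  report.gen: a read changed (pack.gen -5->0; bundle.gen 25->0) — executes, giving 0.

Note where the cutoff bites: delta.gen is checked, finds nothing changed, and keeps its cache.

Demanding report.gen again yields 0.
11 target commands run: bundle.gen, east.gen, filter.gen, gamma.gen, kernel.gen, merge.gen, meta.gen, pack.gen, report.gen, stage.gen, tokens.gen.
The nodes whose values change: bundle.gen, east.gen, filter.gen, gamma.gen, kernel.gen, meta.gen, opt.txt, pack.gen, report.gen, stage.gen, tokens.gen.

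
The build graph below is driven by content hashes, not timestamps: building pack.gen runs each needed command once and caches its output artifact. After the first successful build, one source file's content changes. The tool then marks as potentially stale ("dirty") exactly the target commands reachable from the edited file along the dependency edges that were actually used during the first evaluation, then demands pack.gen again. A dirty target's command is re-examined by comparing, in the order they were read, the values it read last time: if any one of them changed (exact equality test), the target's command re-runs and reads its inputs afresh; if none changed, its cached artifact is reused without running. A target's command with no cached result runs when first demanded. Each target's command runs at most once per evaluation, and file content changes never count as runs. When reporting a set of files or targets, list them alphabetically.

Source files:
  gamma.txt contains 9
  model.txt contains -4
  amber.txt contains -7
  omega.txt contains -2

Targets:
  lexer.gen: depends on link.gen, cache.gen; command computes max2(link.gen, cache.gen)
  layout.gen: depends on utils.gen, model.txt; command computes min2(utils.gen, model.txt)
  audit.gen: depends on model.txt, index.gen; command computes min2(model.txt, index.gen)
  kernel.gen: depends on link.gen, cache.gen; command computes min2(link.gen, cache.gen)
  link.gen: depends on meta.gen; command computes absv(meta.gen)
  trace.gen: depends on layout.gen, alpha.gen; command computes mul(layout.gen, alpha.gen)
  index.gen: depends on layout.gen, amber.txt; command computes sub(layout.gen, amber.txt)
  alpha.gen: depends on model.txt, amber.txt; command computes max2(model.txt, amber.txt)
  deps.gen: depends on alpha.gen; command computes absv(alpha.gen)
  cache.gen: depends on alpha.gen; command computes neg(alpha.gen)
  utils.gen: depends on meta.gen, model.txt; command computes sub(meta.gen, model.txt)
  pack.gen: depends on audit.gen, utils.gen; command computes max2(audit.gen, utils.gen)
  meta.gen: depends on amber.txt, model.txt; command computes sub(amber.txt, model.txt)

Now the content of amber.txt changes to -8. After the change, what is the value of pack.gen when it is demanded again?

Initial pass — values computed on the first demand:
  meta.gen = sub(-7, -4) = -3
  utils.gen = sub(-3, -4) = 1
  layout.gen = min2(1, -4) = -4
  index.gen = sub(-4, -7) = 3
  audit.gen = min2(-4, 3) = -4
  pack.gen = max2(-4, 1) = 1

Second demand — change propagation:
  meta.gen: re-runs because amber.txt -7->-8; new result -4.
  utils.gen: re-runs because meta.gen -3->-4; new result 0.
  layout.gen: re-runs because utils.gen 1->0; new result -4 (unchanged).
  index.gen: re-runs because amber.txt -7->-8; new result 4.
  audit.gen: re-runs because index.gen 3->4; new result -4 (unchanged).
  pack.gen: re-runs because utils.gen 1->0; new result 0.

pack.gen now evaluates to 0.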